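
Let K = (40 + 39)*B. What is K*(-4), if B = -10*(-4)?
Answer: -12640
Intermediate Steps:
B = 40
K = 3160 (K = (40 + 39)*40 = 79*40 = 3160)
K*(-4) = 3160*(-4) = -12640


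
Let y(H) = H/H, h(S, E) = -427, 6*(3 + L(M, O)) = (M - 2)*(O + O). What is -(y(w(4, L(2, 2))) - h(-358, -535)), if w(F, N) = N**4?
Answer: -428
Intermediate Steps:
L(M, O) = -3 + O*(-2 + M)/3 (L(M, O) = -3 + ((M - 2)*(O + O))/6 = -3 + ((-2 + M)*(2*O))/6 = -3 + (2*O*(-2 + M))/6 = -3 + O*(-2 + M)/3)
y(H) = 1
-(y(w(4, L(2, 2))) - h(-358, -535)) = -(1 - 1*(-427)) = -(1 + 427) = -1*428 = -428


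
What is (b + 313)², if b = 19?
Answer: 110224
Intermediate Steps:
(b + 313)² = (19 + 313)² = 332² = 110224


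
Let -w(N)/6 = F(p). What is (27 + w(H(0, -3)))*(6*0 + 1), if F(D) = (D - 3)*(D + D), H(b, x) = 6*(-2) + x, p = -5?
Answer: -453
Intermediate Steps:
H(b, x) = -12 + x
F(D) = 2*D*(-3 + D) (F(D) = (-3 + D)*(2*D) = 2*D*(-3 + D))
w(N) = -480 (w(N) = -12*(-5)*(-3 - 5) = -12*(-5)*(-8) = -6*80 = -480)
(27 + w(H(0, -3)))*(6*0 + 1) = (27 - 480)*(6*0 + 1) = -453*(0 + 1) = -453*1 = -453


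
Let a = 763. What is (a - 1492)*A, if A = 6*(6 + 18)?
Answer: -104976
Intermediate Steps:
A = 144 (A = 6*24 = 144)
(a - 1492)*A = (763 - 1492)*144 = -729*144 = -104976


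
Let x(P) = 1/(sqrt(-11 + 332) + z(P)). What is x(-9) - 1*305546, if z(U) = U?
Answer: -24443677/80 + sqrt(321)/240 ≈ -3.0555e+5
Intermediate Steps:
x(P) = 1/(P + sqrt(321)) (x(P) = 1/(sqrt(-11 + 332) + P) = 1/(sqrt(321) + P) = 1/(P + sqrt(321)))
x(-9) - 1*305546 = 1/(-9 + sqrt(321)) - 1*305546 = 1/(-9 + sqrt(321)) - 305546 = -305546 + 1/(-9 + sqrt(321))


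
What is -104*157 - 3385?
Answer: -19713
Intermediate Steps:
-104*157 - 3385 = -16328 - 3385 = -19713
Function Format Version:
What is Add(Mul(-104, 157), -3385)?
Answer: -19713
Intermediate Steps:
Add(Mul(-104, 157), -3385) = Add(-16328, -3385) = -19713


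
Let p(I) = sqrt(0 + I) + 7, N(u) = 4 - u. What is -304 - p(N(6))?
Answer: -311 - I*sqrt(2) ≈ -311.0 - 1.4142*I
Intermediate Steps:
p(I) = 7 + sqrt(I) (p(I) = sqrt(I) + 7 = 7 + sqrt(I))
-304 - p(N(6)) = -304 - (7 + sqrt(4 - 1*6)) = -304 - (7 + sqrt(4 - 6)) = -304 - (7 + sqrt(-2)) = -304 - (7 + I*sqrt(2)) = -304 + (-7 - I*sqrt(2)) = -311 - I*sqrt(2)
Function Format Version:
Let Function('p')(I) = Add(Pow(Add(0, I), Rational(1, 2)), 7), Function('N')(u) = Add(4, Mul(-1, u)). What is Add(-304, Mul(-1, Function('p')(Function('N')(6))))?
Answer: Add(-311, Mul(-1, I, Pow(2, Rational(1, 2)))) ≈ Add(-311.00, Mul(-1.4142, I))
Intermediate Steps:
Function('p')(I) = Add(7, Pow(I, Rational(1, 2))) (Function('p')(I) = Add(Pow(I, Rational(1, 2)), 7) = Add(7, Pow(I, Rational(1, 2))))
Add(-304, Mul(-1, Function('p')(Function('N')(6)))) = Add(-304, Mul(-1, Add(7, Pow(Add(4, Mul(-1, 6)), Rational(1, 2))))) = Add(-304, Mul(-1, Add(7, Pow(Add(4, -6), Rational(1, 2))))) = Add(-304, Mul(-1, Add(7, Pow(-2, Rational(1, 2))))) = Add(-304, Mul(-1, Add(7, Mul(I, Pow(2, Rational(1, 2)))))) = Add(-304, Add(-7, Mul(-1, I, Pow(2, Rational(1, 2))))) = Add(-311, Mul(-1, I, Pow(2, Rational(1, 2))))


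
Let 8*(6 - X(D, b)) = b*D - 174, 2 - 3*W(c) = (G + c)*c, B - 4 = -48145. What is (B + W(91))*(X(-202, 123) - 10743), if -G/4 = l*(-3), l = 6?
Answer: 403947771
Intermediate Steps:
B = -48141 (B = 4 - 48145 = -48141)
G = 72 (G = -24*(-3) = -4*(-18) = 72)
W(c) = ⅔ - c*(72 + c)/3 (W(c) = ⅔ - (72 + c)*c/3 = ⅔ - c*(72 + c)/3)
X(D, b) = 111/4 - D*b/8 (X(D, b) = 6 - (b*D - 174)/8 = 6 - (D*b - 174)/8 = 6 - (-174 + D*b)/8 = 6 + (87/4 - D*b/8) = 111/4 - D*b/8)
(B + W(91))*(X(-202, 123) - 10743) = (-48141 + (⅔ - 24*91 - ⅓*91²))*((111/4 - ⅛*(-202)*123) - 10743) = (-48141 + (⅔ - 2184 - ⅓*8281))*((111/4 + 12423/4) - 10743) = (-48141 + (⅔ - 2184 - 8281/3))*(6267/2 - 10743) = (-48141 - 14831/3)*(-15219/2) = -159254/3*(-15219/2) = 403947771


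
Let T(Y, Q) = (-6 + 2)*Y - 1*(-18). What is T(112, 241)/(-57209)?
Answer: 430/57209 ≈ 0.0075163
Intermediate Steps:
T(Y, Q) = 18 - 4*Y (T(Y, Q) = -4*Y + 18 = 18 - 4*Y)
T(112, 241)/(-57209) = (18 - 4*112)/(-57209) = (18 - 448)*(-1/57209) = -430*(-1/57209) = 430/57209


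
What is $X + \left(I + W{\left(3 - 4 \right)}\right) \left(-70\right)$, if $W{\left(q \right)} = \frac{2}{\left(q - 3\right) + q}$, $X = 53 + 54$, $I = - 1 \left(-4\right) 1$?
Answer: $-145$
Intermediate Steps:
$I = 4$ ($I = - \left(-4\right) 1 = \left(-1\right) \left(-4\right) = 4$)
$X = 107$
$W{\left(q \right)} = \frac{2}{-3 + 2 q}$ ($W{\left(q \right)} = \frac{2}{\left(-3 + q\right) + q} = \frac{2}{-3 + 2 q}$)
$X + \left(I + W{\left(3 - 4 \right)}\right) \left(-70\right) = 107 + \left(4 + \frac{2}{-3 + 2 \left(3 - 4\right)}\right) \left(-70\right) = 107 + \left(4 + \frac{2}{-3 + 2 \left(-1\right)}\right) \left(-70\right) = 107 + \left(4 + \frac{2}{-3 - 2}\right) \left(-70\right) = 107 + \left(4 + \frac{2}{-5}\right) \left(-70\right) = 107 + \left(4 + 2 \left(- \frac{1}{5}\right)\right) \left(-70\right) = 107 + \left(4 - \frac{2}{5}\right) \left(-70\right) = 107 + \frac{18}{5} \left(-70\right) = 107 - 252 = -145$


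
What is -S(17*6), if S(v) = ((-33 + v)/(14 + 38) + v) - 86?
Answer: -901/52 ≈ -17.327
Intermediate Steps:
S(v) = -4505/52 + 53*v/52 (S(v) = ((-33 + v)/52 + v) - 86 = ((-33 + v)*(1/52) + v) - 86 = ((-33/52 + v/52) + v) - 86 = (-33/52 + 53*v/52) - 86 = -4505/52 + 53*v/52)
-S(17*6) = -(-4505/52 + 53*(17*6)/52) = -(-4505/52 + (53/52)*102) = -(-4505/52 + 2703/26) = -1*901/52 = -901/52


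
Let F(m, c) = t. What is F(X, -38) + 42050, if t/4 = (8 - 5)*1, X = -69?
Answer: 42062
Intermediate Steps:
t = 12 (t = 4*((8 - 5)*1) = 4*(3*1) = 4*3 = 12)
F(m, c) = 12
F(X, -38) + 42050 = 12 + 42050 = 42062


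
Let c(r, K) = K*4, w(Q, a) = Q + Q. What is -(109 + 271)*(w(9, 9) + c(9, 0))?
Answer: -6840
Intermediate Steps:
w(Q, a) = 2*Q
c(r, K) = 4*K
-(109 + 271)*(w(9, 9) + c(9, 0)) = -(109 + 271)*(2*9 + 4*0) = -380*(18 + 0) = -380*18 = -1*6840 = -6840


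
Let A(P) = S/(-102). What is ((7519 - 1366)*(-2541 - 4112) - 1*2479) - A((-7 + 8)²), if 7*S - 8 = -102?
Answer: -14615004563/357 ≈ -4.0938e+7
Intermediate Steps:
S = -94/7 (S = 8/7 + (⅐)*(-102) = 8/7 - 102/7 = -94/7 ≈ -13.429)
A(P) = 47/357 (A(P) = -94/7/(-102) = -94/7*(-1/102) = 47/357)
((7519 - 1366)*(-2541 - 4112) - 1*2479) - A((-7 + 8)²) = ((7519 - 1366)*(-2541 - 4112) - 1*2479) - 1*47/357 = (6153*(-6653) - 2479) - 47/357 = (-40935909 - 2479) - 47/357 = -40938388 - 47/357 = -14615004563/357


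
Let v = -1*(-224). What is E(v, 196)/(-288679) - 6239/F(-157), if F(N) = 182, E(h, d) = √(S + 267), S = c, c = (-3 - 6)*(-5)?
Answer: -6239/182 - 2*√78/288679 ≈ -34.280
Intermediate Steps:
v = 224
c = 45 (c = -9*(-5) = 45)
S = 45
E(h, d) = 2*√78 (E(h, d) = √(45 + 267) = √312 = 2*√78)
E(v, 196)/(-288679) - 6239/F(-157) = (2*√78)/(-288679) - 6239/182 = (2*√78)*(-1/288679) - 6239*1/182 = -2*√78/288679 - 6239/182 = -6239/182 - 2*√78/288679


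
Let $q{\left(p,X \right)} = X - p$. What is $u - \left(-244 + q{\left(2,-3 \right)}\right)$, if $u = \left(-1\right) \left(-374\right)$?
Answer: $623$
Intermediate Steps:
$u = 374$
$u - \left(-244 + q{\left(2,-3 \right)}\right) = 374 - \left(-244 - 5\right) = 374 - -249 = 374 + 249 = 623$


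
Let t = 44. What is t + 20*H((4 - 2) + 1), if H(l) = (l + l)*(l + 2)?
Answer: 644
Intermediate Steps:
H(l) = 2*l*(2 + l) (H(l) = (2*l)*(2 + l) = 2*l*(2 + l))
t + 20*H((4 - 2) + 1) = 44 + 20*(2*((4 - 2) + 1)*(2 + ((4 - 2) + 1))) = 44 + 20*(2*(2 + 1)*(2 + (2 + 1))) = 44 + 20*(2*3*(2 + 3)) = 44 + 20*(2*3*5) = 44 + 20*30 = 44 + 600 = 644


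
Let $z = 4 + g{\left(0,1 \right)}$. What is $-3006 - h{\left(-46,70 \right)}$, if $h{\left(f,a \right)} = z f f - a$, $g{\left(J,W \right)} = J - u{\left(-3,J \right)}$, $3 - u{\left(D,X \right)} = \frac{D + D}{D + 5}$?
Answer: $1296$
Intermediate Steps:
$u{\left(D,X \right)} = 3 - \frac{2 D}{5 + D}$ ($u{\left(D,X \right)} = 3 - \frac{D + D}{D + 5} = 3 - \frac{2 D}{5 + D}$)
$g{\left(J,W \right)} = -6 + J$ ($g{\left(J,W \right)} = J - \frac{15 - 3}{5 - 3} = J - \frac{1}{2} \cdot 12 = J - 6 = -6 + J$)
$z = -2$ ($z = 4 + \left(-6 + 0\right) = 4 - 6 = -2$)
$h{\left(f,a \right)} = - a - 2 f^{2}$ ($h{\left(f,a \right)} = - 2 f f - a = - 2 f^{2} - a = - a - 2 f^{2}$)
$-3006 - h{\left(-46,70 \right)} = -3006 - \left(\left(-1\right) 70 - 2 \left(-46\right)^{2}\right) = -3006 - \left(-70 - 4232\right) = -3006 - -4302 = -3006 + 4302 = 1296$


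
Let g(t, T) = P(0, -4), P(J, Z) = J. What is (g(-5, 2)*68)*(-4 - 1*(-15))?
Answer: 0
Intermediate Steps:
g(t, T) = 0
(g(-5, 2)*68)*(-4 - 1*(-15)) = (0*68)*(-4 - 1*(-15)) = 0*(-4 + 15) = 0*11 = 0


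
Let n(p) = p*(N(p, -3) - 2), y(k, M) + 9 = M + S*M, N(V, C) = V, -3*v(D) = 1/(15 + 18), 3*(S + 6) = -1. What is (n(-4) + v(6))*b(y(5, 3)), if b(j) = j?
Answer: -59375/99 ≈ -599.75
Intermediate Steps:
S = -19/3 (S = -6 + (⅓)*(-1) = -6 - ⅓ = -19/3 ≈ -6.3333)
v(D) = -1/99 (v(D) = -1/(3*(15 + 18)) = -⅓/33 = -⅓*1/33 = -1/99)
y(k, M) = -9 - 16*M/3 (y(k, M) = -9 + (M - 19*M/3) = -9 - 16*M/3)
n(p) = p*(-2 + p) (n(p) = p*(p - 2) = p*(-2 + p))
(n(-4) + v(6))*b(y(5, 3)) = (-4*(-2 - 4) - 1/99)*(-9 - 16/3*3) = (-4*(-6) - 1/99)*(-9 - 16) = (24 - 1/99)*(-25) = (2375/99)*(-25) = -59375/99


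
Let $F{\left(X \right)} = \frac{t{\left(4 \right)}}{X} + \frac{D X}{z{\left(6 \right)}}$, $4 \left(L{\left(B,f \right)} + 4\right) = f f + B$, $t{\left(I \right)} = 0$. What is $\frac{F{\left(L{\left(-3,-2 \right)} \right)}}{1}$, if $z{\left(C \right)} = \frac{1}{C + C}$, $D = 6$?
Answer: $-270$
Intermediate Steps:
$L{\left(B,f \right)} = -4 + \frac{B}{4} + \frac{f^{2}}{4}$ ($L{\left(B,f \right)} = -4 + \frac{f f + B}{4} = -4 + \frac{f^{2} + B}{4} = -4 + \frac{B + f^{2}}{4} = -4 + \left(\frac{B}{4} + \frac{f^{2}}{4}\right) = -4 + \frac{B}{4} + \frac{f^{2}}{4}$)
$z{\left(C \right)} = \frac{1}{2 C}$
$F{\left(X \right)} = 72 X$ ($F{\left(X \right)} = \frac{0}{X} + \frac{6 X}{\frac{1}{2} \cdot \frac{1}{6}} = 0 + \frac{6 X}{\frac{1}{2} \cdot \frac{1}{6}} = 0 + 6 X \frac{1}{\frac{1}{12}} = 0 + 6 X 12 = 0 + 72 X = 72 X$)
$\frac{F{\left(L{\left(-3,-2 \right)} \right)}}{1} = \frac{72 \left(-4 + \frac{1}{4} \left(-3\right) + \frac{\left(-2\right)^{2}}{4}\right)}{1} = 72 \left(-4 - \frac{3}{4} + \frac{1}{4} \cdot 4\right) 1 = 72 \left(-4 - \frac{3}{4} + 1\right) 1 = 72 \left(- \frac{15}{4}\right) 1 = \left(-270\right) 1 = -270$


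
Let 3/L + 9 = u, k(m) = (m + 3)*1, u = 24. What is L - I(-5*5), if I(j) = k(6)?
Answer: -44/5 ≈ -8.8000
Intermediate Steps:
k(m) = 3 + m (k(m) = (3 + m)*1 = 3 + m)
I(j) = 9 (I(j) = 3 + 6 = 9)
L = ⅕ (L = 3/(-9 + 24) = 3/15 = 3*(1/15) = ⅕ ≈ 0.20000)
L - I(-5*5) = ⅕ - 1*9 = ⅕ - 9 = -44/5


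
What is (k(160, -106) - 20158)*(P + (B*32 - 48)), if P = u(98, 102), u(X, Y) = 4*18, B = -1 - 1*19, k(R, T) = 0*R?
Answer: 12417328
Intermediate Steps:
k(R, T) = 0
B = -20 (B = -1 - 19 = -20)
u(X, Y) = 72
P = 72
(k(160, -106) - 20158)*(P + (B*32 - 48)) = (0 - 20158)*(72 + (-20*32 - 48)) = -20158*(72 + (-640 - 48)) = -20158*(72 - 688) = -20158*(-616) = 12417328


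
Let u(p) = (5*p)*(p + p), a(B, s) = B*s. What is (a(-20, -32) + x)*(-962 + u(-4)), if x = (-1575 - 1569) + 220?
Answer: 1831768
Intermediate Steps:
x = -2924 (x = -3144 + 220 = -2924)
u(p) = 10*p² (u(p) = (5*p)*(2*p) = 10*p²)
(a(-20, -32) + x)*(-962 + u(-4)) = (-20*(-32) - 2924)*(-962 + 10*(-4)²) = (640 - 2924)*(-962 + 10*16) = -2284*(-962 + 160) = -2284*(-802) = 1831768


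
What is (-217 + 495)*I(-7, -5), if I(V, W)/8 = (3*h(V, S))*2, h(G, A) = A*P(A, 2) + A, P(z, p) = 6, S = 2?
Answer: 186816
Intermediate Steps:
h(G, A) = 7*A (h(G, A) = A*6 + A = 6*A + A = 7*A)
I(V, W) = 672 (I(V, W) = 8*((3*(7*2))*2) = 8*((3*14)*2) = 8*(42*2) = 8*84 = 672)
(-217 + 495)*I(-7, -5) = (-217 + 495)*672 = 278*672 = 186816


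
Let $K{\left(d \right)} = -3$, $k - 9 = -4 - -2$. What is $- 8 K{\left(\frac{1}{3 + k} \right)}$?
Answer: $24$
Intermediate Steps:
$k = 7$ ($k = 9 - 2 = 7$)
$- 8 K{\left(\frac{1}{3 + k} \right)} = \left(-8\right) \left(-3\right) = 24$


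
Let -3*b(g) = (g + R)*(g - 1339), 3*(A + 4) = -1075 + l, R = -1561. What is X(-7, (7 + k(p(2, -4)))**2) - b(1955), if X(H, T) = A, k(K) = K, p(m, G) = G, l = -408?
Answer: 80403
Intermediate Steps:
A = -1495/3 (A = -4 + (-1075 - 408)/3 = -4 + (1/3)*(-1483) = -4 - 1483/3 = -1495/3 ≈ -498.33)
b(g) = -(-1561 + g)*(-1339 + g)/3 (b(g) = -(g - 1561)*(g - 1339)/3 = -(-1561 + g)*(-1339 + g)/3)
X(H, T) = -1495/3
X(-7, (7 + k(p(2, -4)))**2) - b(1955) = -1495/3 - (-2090179/3 - 1/3*1955**2 + (2900/3)*1955) = -1495/3 - (-2090179/3 - 1/3*3822025 + 5669500/3) = -1495/3 - (-2090179/3 - 3822025/3 + 5669500/3) = -1495/3 - 1*(-242704/3) = -1495/3 + 242704/3 = 80403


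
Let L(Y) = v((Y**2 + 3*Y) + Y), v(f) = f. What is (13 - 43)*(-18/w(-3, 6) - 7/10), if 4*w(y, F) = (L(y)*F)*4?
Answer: -9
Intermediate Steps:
L(Y) = Y**2 + 4*Y (L(Y) = (Y**2 + 3*Y) + Y = Y**2 + 4*Y)
w(y, F) = F*y*(4 + y) (w(y, F) = (((y*(4 + y))*F)*4)/4 = ((F*y*(4 + y))*4)/4 = (4*F*y*(4 + y))/4 = F*y*(4 + y))
(13 - 43)*(-18/w(-3, 6) - 7/10) = (13 - 43)*(-18*(-1/(18*(4 - 3))) - 7/10) = -30*(-18/(6*(-3)*1) - 7*1/10) = -30*(-18/(-18) - 7/10) = -30*(-18*(-1/18) - 7/10) = -30*(1 - 7/10) = -30*3/10 = -9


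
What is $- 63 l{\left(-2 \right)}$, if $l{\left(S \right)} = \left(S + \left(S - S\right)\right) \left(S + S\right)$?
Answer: $-504$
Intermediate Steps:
$l{\left(S \right)} = 2 S^{2}$ ($l{\left(S \right)} = \left(S + 0\right) 2 S = S 2 S = 2 S^{2}$)
$- 63 l{\left(-2 \right)} = - 63 \cdot 2 \left(-2\right)^{2} = - 63 \cdot 2 \cdot 4 = \left(-63\right) 8 = -504$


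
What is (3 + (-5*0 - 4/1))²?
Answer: 1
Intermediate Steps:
(3 + (-5*0 - 4/1))² = (3 + (0 - 4*1))² = (3 + (0 - 4))² = (3 - 4)² = (-1)² = 1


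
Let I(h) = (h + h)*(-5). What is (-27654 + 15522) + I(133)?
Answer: -13462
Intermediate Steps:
I(h) = -10*h (I(h) = (2*h)*(-5) = -10*h)
(-27654 + 15522) + I(133) = (-27654 + 15522) - 10*133 = -12132 - 1330 = -13462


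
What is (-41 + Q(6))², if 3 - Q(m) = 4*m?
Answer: 3844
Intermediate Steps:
Q(m) = 3 - 4*m
(-41 + Q(6))² = (-41 + (3 - 4*6))² = (-41 + (3 - 24))² = (-41 - 21)² = (-62)² = 3844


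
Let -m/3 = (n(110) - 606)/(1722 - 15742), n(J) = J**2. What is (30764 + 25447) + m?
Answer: 394056351/7010 ≈ 56213.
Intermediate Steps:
m = 17241/7010 (m = -3*(110**2 - 606)/(1722 - 15742) = -3*(12100 - 606)/(-14020) = -34482*(-1)/14020 = -3*(-5747/7010) = 17241/7010 ≈ 2.4595)
(30764 + 25447) + m = (30764 + 25447) + 17241/7010 = 56211 + 17241/7010 = 394056351/7010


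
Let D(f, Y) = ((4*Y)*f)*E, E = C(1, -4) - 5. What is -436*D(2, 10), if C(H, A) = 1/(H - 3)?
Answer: 191840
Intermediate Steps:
C(H, A) = 1/(-3 + H)
E = -11/2 (E = 1/(-3 + 1) - 5 = 1/(-2) - 5 = -½ - 5 = -11/2 ≈ -5.5000)
D(f, Y) = -22*Y*f (D(f, Y) = ((4*Y)*f)*(-11/2) = (4*Y*f)*(-11/2) = -22*Y*f)
-436*D(2, 10) = -(-9592)*10*2 = -436*(-440) = 191840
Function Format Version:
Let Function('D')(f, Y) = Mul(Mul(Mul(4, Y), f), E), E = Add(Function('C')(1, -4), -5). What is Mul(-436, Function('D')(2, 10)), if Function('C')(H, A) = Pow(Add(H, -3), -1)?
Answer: 191840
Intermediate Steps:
Function('C')(H, A) = Pow(Add(-3, H), -1)
E = Rational(-11, 2) (E = Add(Pow(Add(-3, 1), -1), -5) = Add(Pow(-2, -1), -5) = Add(Rational(-1, 2), -5) = Rational(-11, 2) ≈ -5.5000)
Function('D')(f, Y) = Mul(-22, Y, f) (Function('D')(f, Y) = Mul(Mul(Mul(4, Y), f), Rational(-11, 2)) = Mul(Mul(4, Y, f), Rational(-11, 2)) = Mul(-22, Y, f))
Mul(-436, Function('D')(2, 10)) = Mul(-436, Mul(-22, 10, 2)) = Mul(-436, -440) = 191840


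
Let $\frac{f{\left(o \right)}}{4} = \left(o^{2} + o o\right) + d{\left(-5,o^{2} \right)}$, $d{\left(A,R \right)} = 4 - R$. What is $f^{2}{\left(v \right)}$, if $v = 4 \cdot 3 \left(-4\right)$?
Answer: $85229824$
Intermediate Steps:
$v = -48$ ($v = 12 \left(-4\right) = -48$)
$f{\left(o \right)} = 16 + 4 o^{2}$ ($f{\left(o \right)} = 4 \left(\left(o^{2} + o o\right) - \left(-4 + o^{2}\right)\right) = 4 \left(\left(o^{2} + o^{2}\right) - \left(-4 + o^{2}\right)\right) = 4 \left(2 o^{2} - \left(-4 + o^{2}\right)\right) = 4 \left(4 + o^{2}\right) = 16 + 4 o^{2}$)
$f^{2}{\left(v \right)} = \left(16 + 4 \left(-48\right)^{2}\right)^{2} = \left(16 + 4 \cdot 2304\right)^{2} = \left(16 + 9216\right)^{2} = 9232^{2} = 85229824$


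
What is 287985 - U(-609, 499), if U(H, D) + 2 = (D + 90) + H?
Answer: 288007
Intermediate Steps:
U(H, D) = 88 + D + H (U(H, D) = -2 + ((D + 90) + H) = -2 + ((90 + D) + H) = -2 + (90 + D + H) = 88 + D + H)
287985 - U(-609, 499) = 287985 - (88 + 499 - 609) = 287985 - 1*(-22) = 287985 + 22 = 288007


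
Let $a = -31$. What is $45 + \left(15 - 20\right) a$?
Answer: $200$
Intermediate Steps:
$45 + \left(15 - 20\right) a = 45 + \left(15 - 20\right) \left(-31\right) = 45 - -155 = 45 + 155 = 200$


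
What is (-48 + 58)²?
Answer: 100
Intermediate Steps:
(-48 + 58)² = 10² = 100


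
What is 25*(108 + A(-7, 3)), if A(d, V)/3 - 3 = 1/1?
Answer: 3000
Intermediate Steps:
A(d, V) = 12 (A(d, V) = 9 + 3/1 = 9 + 3*1 = 9 + 3 = 12)
25*(108 + A(-7, 3)) = 25*(108 + 12) = 25*120 = 3000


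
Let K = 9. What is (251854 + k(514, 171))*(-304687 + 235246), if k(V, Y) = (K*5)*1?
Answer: -17492118459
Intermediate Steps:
k(V, Y) = 45 (k(V, Y) = (9*5)*1 = 45*1 = 45)
(251854 + k(514, 171))*(-304687 + 235246) = (251854 + 45)*(-304687 + 235246) = 251899*(-69441) = -17492118459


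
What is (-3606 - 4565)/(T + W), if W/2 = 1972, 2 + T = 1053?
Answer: -8171/4995 ≈ -1.6358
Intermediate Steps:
T = 1051 (T = -2 + 1053 = 1051)
W = 3944 (W = 2*1972 = 3944)
(-3606 - 4565)/(T + W) = (-3606 - 4565)/(1051 + 3944) = -8171/4995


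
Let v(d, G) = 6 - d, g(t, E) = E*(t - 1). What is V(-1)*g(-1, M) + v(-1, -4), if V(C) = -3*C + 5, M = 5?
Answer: -73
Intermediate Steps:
g(t, E) = E*(-1 + t)
V(C) = 5 - 3*C
V(-1)*g(-1, M) + v(-1, -4) = (5 - 3*(-1))*(5*(-1 - 1)) + (6 - 1*(-1)) = (5 + 3)*(5*(-2)) + (6 + 1) = 8*(-10) + 7 = -80 + 7 = -73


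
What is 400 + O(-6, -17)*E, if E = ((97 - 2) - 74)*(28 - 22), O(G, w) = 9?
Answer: 1534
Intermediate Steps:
E = 126 (E = (95 - 74)*6 = 21*6 = 126)
400 + O(-6, -17)*E = 400 + 9*126 = 400 + 1134 = 1534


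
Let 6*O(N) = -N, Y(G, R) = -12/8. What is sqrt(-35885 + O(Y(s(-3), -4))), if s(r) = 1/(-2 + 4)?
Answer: I*sqrt(143539)/2 ≈ 189.43*I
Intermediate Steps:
s(r) = 1/2
Y(G, R) = -3/2 (Y(G, R) = -12*1/8 = -3/2)
O(N) = -N/6 (O(N) = (-N)/6 = -N/6)
sqrt(-35885 + O(Y(s(-3), -4))) = sqrt(-35885 - 1/6*(-3/2)) = sqrt(-35885 + 1/4) = sqrt(-143539/4) = I*sqrt(143539)/2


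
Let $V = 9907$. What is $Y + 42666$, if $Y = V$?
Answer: $52573$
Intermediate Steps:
$Y = 9907$
$Y + 42666 = 9907 + 42666 = 52573$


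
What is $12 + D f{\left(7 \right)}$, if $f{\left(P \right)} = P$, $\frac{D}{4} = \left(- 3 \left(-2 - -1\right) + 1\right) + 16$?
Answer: $572$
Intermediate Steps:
$D = 80$ ($D = 4 \left(\left(- 3 \left(-2 - -1\right) + 1\right) + 16\right) = 4 \left(\left(- 3 \left(-2 + 1\right) + 1\right) + 16\right) = 4 \left(\left(\left(-3\right) \left(-1\right) + 1\right) + 16\right) = 4 \left(\left(3 + 1\right) + 16\right) = 4 \left(4 + 16\right) = 4 \cdot 20 = 80$)
$12 + D f{\left(7 \right)} = 12 + 80 \cdot 7 = 12 + 560 = 572$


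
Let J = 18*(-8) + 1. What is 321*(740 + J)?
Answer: 191637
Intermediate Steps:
J = -143 (J = -144 + 1 = -143)
321*(740 + J) = 321*(740 - 143) = 321*597 = 191637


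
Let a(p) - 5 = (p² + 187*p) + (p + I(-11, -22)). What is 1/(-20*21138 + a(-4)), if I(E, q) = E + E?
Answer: -1/423513 ≈ -2.3612e-6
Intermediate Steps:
I(E, q) = 2*E
a(p) = -17 + p² + 188*p (a(p) = 5 + ((p² + 187*p) + (p + 2*(-11))) = 5 + ((p² + 187*p) + (p - 22)) = 5 + ((p² + 187*p) + (-22 + p)) = 5 + (-22 + p² + 188*p) = -17 + p² + 188*p)
1/(-20*21138 + a(-4)) = 1/(-20*21138 + (-17 + (-4)² + 188*(-4))) = 1/(-422760 + (-17 + 16 - 752)) = 1/(-422760 - 753) = 1/(-423513) = -1/423513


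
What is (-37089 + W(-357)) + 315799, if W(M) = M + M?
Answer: 277996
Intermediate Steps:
W(M) = 2*M
(-37089 + W(-357)) + 315799 = (-37089 + 2*(-357)) + 315799 = (-37089 - 714) + 315799 = -37803 + 315799 = 277996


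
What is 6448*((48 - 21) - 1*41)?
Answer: -90272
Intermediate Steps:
6448*((48 - 21) - 1*41) = 6448*(27 - 41) = 6448*(-14) = -90272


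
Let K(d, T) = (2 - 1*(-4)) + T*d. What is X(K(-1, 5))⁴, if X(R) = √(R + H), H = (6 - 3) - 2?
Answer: 4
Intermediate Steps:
H = 1 (H = 3 - 2 = 1)
K(d, T) = 6 + T*d (K(d, T) = (2 + 4) + T*d = 6 + T*d)
X(R) = √(1 + R) (X(R) = √(R + 1) = √(1 + R))
X(K(-1, 5))⁴ = (√(1 + (6 + 5*(-1))))⁴ = (√(1 + (6 - 5)))⁴ = (√(1 + 1))⁴ = (√2)⁴ = 4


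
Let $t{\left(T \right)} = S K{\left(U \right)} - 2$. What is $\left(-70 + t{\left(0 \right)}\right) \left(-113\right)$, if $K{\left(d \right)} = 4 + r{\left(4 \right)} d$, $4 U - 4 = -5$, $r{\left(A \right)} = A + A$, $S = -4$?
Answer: $9040$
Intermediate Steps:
$r{\left(A \right)} = 2 A$
$U = - \frac{1}{4}$ ($U = 1 + \frac{1}{4} \left(-5\right) = 1 - \frac{5}{4} = - \frac{1}{4} \approx -0.25$)
$K{\left(d \right)} = 4 + 8 d$ ($K{\left(d \right)} = 4 + 2 \cdot 4 d = 4 + 8 d$)
$t{\left(T \right)} = -10$ ($t{\left(T \right)} = - 4 \left(4 + 8 \left(- \frac{1}{4}\right)\right) - 2 = - 4 \left(4 - 2\right) - 2 = \left(-4\right) 2 - 2 = -8 - 2 = -10$)
$\left(-70 + t{\left(0 \right)}\right) \left(-113\right) = \left(-70 - 10\right) \left(-113\right) = \left(-80\right) \left(-113\right) = 9040$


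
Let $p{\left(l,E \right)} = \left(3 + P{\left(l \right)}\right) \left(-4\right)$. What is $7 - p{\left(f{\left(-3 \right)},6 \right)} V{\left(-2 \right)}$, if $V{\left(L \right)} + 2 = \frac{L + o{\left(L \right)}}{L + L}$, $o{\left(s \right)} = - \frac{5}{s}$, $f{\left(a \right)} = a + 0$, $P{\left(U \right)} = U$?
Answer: $7$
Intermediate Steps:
$f{\left(a \right)} = a$
$p{\left(l,E \right)} = -12 - 4 l$ ($p{\left(l,E \right)} = \left(3 + l\right) \left(-4\right) = -12 - 4 l$)
$V{\left(L \right)} = -2 + \frac{L - \frac{5}{L}}{2 L}$ ($V{\left(L \right)} = -2 + \frac{L - \frac{5}{L}}{L + L} = -2 + \frac{L - \frac{5}{L}}{2 L}$)
$7 - p{\left(f{\left(-3 \right)},6 \right)} V{\left(-2 \right)} = 7 - \left(-12 - -12\right) \left(- \frac{3}{2} - \frac{5}{2 \cdot 4}\right) = 7 - \left(-12 + 12\right) \left(- \frac{3}{2} - \frac{5}{8}\right) = 7 - 0 \left(- \frac{3}{2} - \frac{5}{8}\right) = 7 - 0 \left(- \frac{17}{8}\right) = 7 - 0 = 7 + 0 = 7$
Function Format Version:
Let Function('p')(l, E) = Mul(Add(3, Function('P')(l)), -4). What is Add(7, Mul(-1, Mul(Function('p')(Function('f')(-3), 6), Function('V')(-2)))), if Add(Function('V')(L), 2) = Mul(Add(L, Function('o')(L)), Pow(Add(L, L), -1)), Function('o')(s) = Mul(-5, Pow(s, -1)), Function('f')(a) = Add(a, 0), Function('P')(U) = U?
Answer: 7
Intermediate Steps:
Function('f')(a) = a
Function('p')(l, E) = Add(-12, Mul(-4, l)) (Function('p')(l, E) = Mul(Add(3, l), -4) = Add(-12, Mul(-4, l)))
Function('V')(L) = Add(-2, Mul(Rational(1, 2), Pow(L, -1), Add(L, Mul(-5, Pow(L, -1))))) (Function('V')(L) = Add(-2, Mul(Add(L, Mul(-5, Pow(L, -1))), Pow(Add(L, L), -1))) = Add(-2, Mul(Add(L, Mul(-5, Pow(L, -1))), Pow(Mul(2, L), -1))) = Add(-2, Mul(Add(L, Mul(-5, Pow(L, -1))), Mul(Rational(1, 2), Pow(L, -1)))) = Add(-2, Mul(Rational(1, 2), Pow(L, -1), Add(L, Mul(-5, Pow(L, -1))))))
Add(7, Mul(-1, Mul(Function('p')(Function('f')(-3), 6), Function('V')(-2)))) = Add(7, Mul(-1, Mul(Add(-12, Mul(-4, -3)), Add(Rational(-3, 2), Mul(Rational(-5, 2), Pow(-2, -2)))))) = Add(7, Mul(-1, Mul(Add(-12, 12), Add(Rational(-3, 2), Mul(Rational(-5, 2), Rational(1, 4)))))) = Add(7, Mul(-1, Mul(0, Add(Rational(-3, 2), Rational(-5, 8))))) = Add(7, Mul(-1, Mul(0, Rational(-17, 8)))) = Add(7, Mul(-1, 0)) = Add(7, 0) = 7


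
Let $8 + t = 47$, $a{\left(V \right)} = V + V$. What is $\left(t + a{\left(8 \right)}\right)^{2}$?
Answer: $3025$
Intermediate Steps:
$a{\left(V \right)} = 2 V$
$t = 39$ ($t = -8 + 47 = 39$)
$\left(t + a{\left(8 \right)}\right)^{2} = \left(39 + 2 \cdot 8\right)^{2} = \left(39 + 16\right)^{2} = 55^{2} = 3025$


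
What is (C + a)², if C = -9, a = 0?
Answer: 81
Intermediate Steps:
(C + a)² = (-9 + 0)² = (-9)² = 81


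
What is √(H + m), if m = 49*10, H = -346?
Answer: 12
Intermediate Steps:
m = 490
√(H + m) = √(-346 + 490) = √144 = 12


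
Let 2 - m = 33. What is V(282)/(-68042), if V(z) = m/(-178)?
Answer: -31/12111476 ≈ -2.5596e-6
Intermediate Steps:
m = -31 (m = 2 - 1*33 = 2 - 33 = -31)
V(z) = 31/178 (V(z) = -31/(-178) = -31*(-1/178) = 31/178)
V(282)/(-68042) = (31/178)/(-68042) = (31/178)*(-1/68042) = -31/12111476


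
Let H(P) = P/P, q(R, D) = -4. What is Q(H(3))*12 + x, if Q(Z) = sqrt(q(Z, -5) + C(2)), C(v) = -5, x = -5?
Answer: -5 + 36*I ≈ -5.0 + 36.0*I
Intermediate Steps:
H(P) = 1
Q(Z) = 3*I (Q(Z) = sqrt(-4 - 5) = sqrt(-9) = 3*I)
Q(H(3))*12 + x = (3*I)*12 - 5 = 36*I - 5 = -5 + 36*I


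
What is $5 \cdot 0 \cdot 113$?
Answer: $0$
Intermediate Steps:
$5 \cdot 0 \cdot 113 = 0 \cdot 113 = 0$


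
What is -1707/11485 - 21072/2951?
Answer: -247049277/33892235 ≈ -7.2893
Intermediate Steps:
-1707/11485 - 21072/2951 = -247049277/33892235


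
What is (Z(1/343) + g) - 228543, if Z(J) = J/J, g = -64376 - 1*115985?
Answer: -408903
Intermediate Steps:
g = -180361 (g = -64376 - 115985 = -180361)
Z(J) = 1
(Z(1/343) + g) - 228543 = (1 - 180361) - 228543 = -180360 - 228543 = -408903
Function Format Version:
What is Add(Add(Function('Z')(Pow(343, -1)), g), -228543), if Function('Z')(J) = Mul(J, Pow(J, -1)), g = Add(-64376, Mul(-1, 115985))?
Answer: -408903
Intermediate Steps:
g = -180361 (g = Add(-64376, -115985) = -180361)
Function('Z')(J) = 1
Add(Add(Function('Z')(Pow(343, -1)), g), -228543) = Add(Add(1, -180361), -228543) = Add(-180360, -228543) = -408903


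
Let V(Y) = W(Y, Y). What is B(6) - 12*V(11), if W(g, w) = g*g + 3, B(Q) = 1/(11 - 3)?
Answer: -11903/8 ≈ -1487.9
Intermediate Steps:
B(Q) = ⅛ (B(Q) = 1/8 = ⅛)
W(g, w) = 3 + g² (W(g, w) = g² + 3 = 3 + g²)
V(Y) = 3 + Y²
B(6) - 12*V(11) = ⅛ - 12*(3 + 11²) = ⅛ - 12*(3 + 121) = ⅛ - 12*124 = ⅛ - 1488 = -11903/8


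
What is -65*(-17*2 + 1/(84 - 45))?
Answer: 6625/3 ≈ 2208.3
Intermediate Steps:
-65*(-17*2 + 1/(84 - 45)) = -65*(-34 + 1/39) = -65*(-1325/39) = 6625/3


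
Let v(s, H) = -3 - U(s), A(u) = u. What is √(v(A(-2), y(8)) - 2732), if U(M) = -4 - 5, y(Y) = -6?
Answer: I*√2726 ≈ 52.211*I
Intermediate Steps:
U(M) = -9
v(s, H) = 6 (v(s, H) = -3 - 1*(-9) = -3 + 9 = 6)
√(v(A(-2), y(8)) - 2732) = √(6 - 2732) = √(-2726) = I*√2726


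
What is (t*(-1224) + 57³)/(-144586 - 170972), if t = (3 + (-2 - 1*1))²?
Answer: -20577/35062 ≈ -0.58687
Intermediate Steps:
t = 0 (t = (3 + (-2 - 1))² = (3 - 3)² = 0² = 0)
(t*(-1224) + 57³)/(-144586 - 170972) = (0*(-1224) + 57³)/(-144586 - 170972) = (0 + 185193)/(-315558) = 185193*(-1/315558) = -20577/35062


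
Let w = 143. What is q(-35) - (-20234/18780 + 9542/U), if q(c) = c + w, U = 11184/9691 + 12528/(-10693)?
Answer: 19843323683279/36483280 ≈ 5.4390e+5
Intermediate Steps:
U = -1818336/103625863 (U = 11184*(1/9691) + 12528*(-1/10693) = 11184/9691 - 12528/10693 = -1818336/103625863 ≈ -0.017547)
q(c) = 143 + c (q(c) = c + 143 = 143 + c)
q(-35) - (-20234/18780 + 9542/U) = (143 - 35) - (-20234/18780 + 9542/(-1818336/103625863)) = 108 - (-20234*1/18780 + 9542*(-103625863/1818336)) = 108 - (-10117/9390 - 38030691721/69936) = 108 - 1*(-19839383489039/36483280) = 108 + 19839383489039/36483280 = 19843323683279/36483280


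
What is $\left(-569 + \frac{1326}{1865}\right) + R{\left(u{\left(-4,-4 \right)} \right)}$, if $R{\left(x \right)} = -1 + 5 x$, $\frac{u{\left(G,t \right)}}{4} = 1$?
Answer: $- \frac{1024424}{1865} \approx -549.29$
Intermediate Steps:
$u{\left(G,t \right)} = 4$ ($u{\left(G,t \right)} = 4 \cdot 1 = 4$)
$\left(-569 + \frac{1326}{1865}\right) + R{\left(u{\left(-4,-4 \right)} \right)} = \left(-569 + \frac{1326}{1865}\right) + \left(-1 + 5 \cdot 4\right) = \left(-569 + 1326 \cdot \frac{1}{1865}\right) + \left(-1 + 20\right) = \left(-569 + \frac{1326}{1865}\right) + 19 = - \frac{1059859}{1865} + 19 = - \frac{1024424}{1865}$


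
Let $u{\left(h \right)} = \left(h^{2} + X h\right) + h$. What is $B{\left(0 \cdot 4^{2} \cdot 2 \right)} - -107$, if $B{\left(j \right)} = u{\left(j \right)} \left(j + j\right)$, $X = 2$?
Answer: $107$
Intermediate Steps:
$u{\left(h \right)} = h^{2} + 3 h$ ($u{\left(h \right)} = \left(h^{2} + 2 h\right) + h = h^{2} + 3 h$)
$B{\left(j \right)} = 2 j^{2} \left(3 + j\right)$ ($B{\left(j \right)} = j \left(3 + j\right) \left(j + j\right) = j \left(3 + j\right) 2 j = 2 j^{2} \left(3 + j\right)$)
$B{\left(0 \cdot 4^{2} \cdot 2 \right)} - -107 = 2 \left(0 \cdot 4^{2} \cdot 2\right)^{2} \left(3 + 0 \cdot 4^{2} \cdot 2\right) - -107 = 2 \left(0 \cdot 16 \cdot 2\right)^{2} \left(3 + 0 \cdot 16 \cdot 2\right) + 107 = 2 \left(0 \cdot 2\right)^{2} \left(3 + 0 \cdot 2\right) + 107 = 2 \cdot 0^{2} \left(3 + 0\right) + 107 = 2 \cdot 0 \cdot 3 + 107 = 0 + 107 = 107$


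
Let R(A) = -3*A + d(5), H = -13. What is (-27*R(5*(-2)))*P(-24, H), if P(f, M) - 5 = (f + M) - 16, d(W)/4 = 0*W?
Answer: 38880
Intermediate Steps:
d(W) = 0 (d(W) = 4*(0*W) = 4*0 = 0)
P(f, M) = -11 + M + f (P(f, M) = 5 + ((f + M) - 16) = 5 + ((M + f) - 16) = 5 + (-16 + M + f) = -11 + M + f)
R(A) = -3*A (R(A) = -3*A + 0 = -3*A)
(-27*R(5*(-2)))*P(-24, H) = (-(-81)*5*(-2))*(-11 - 13 - 24) = -(-81)*(-10)*(-48) = -27*30*(-48) = -810*(-48) = 38880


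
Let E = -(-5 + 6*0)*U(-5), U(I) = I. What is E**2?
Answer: 625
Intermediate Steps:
E = -25 (E = -(-5 + 6*0)*(-5) = -(-5 + 0)*(-5) = -(-5)*(-5) = -1*25 = -25)
E**2 = (-25)**2 = 625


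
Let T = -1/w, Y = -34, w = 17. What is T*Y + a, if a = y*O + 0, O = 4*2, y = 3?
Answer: 26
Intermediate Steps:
O = 8
T = -1/17 ≈ -0.058824
a = 24 (a = 3*8 + 0 = 24 + 0 = 24)
T*Y + a = -1/17*(-34) + 24 = 2 + 24 = 26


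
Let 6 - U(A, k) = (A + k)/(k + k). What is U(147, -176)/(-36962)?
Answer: -2083/13010624 ≈ -0.00016010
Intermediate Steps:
U(A, k) = 6 - (A + k)/(2*k) (U(A, k) = 6 - (A + k)/(k + k) = 6 - (A + k)/(2*k))
U(147, -176)/(-36962) = ((½)*(-1*147 + 11*(-176))/(-176))/(-36962) = ((½)*(-1/176)*(-147 - 1936))*(-1/36962) = ((½)*(-1/176)*(-2083))*(-1/36962) = (2083/352)*(-1/36962) = -2083/13010624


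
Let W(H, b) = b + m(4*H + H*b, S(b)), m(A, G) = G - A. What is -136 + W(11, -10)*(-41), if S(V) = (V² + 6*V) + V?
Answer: -3662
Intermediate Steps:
S(V) = V² + 7*V
W(H, b) = b - 4*H + b*(7 + b) - H*b (W(H, b) = b + (b*(7 + b) - (4*H + H*b)) = b + (b*(7 + b) + (-4*H - H*b)) = b + (-4*H + b*(7 + b) - H*b) = b - 4*H + b*(7 + b) - H*b)
-136 + W(11, -10)*(-41) = -136 + (-10 - 10*(7 - 10) - 1*11*(4 - 10))*(-41) = -136 + (-10 - 10*(-3) - 1*11*(-6))*(-41) = -136 + (-10 + 30 + 66)*(-41) = -136 + 86*(-41) = -136 - 3526 = -3662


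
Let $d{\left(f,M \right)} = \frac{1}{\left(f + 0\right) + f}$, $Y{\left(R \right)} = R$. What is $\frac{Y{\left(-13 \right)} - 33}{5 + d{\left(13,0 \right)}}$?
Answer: $- \frac{1196}{131} \approx -9.1298$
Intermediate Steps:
$d{\left(f,M \right)} = \frac{1}{2 f}$ ($d{\left(f,M \right)} = \frac{1}{f + f} = \frac{1}{2 f}$)
$\frac{Y{\left(-13 \right)} - 33}{5 + d{\left(13,0 \right)}} = \frac{-13 - 33}{5 + \frac{1}{2 \cdot 13}} = - \frac{46}{5 + \frac{1}{2} \cdot \frac{1}{13}} = - \frac{46}{5 + \frac{1}{26}} = - \frac{46}{\frac{131}{26}} = \left(-46\right) \frac{26}{131} = - \frac{1196}{131}$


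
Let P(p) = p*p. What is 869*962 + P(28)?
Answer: 836762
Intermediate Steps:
P(p) = p²
869*962 + P(28) = 869*962 + 28² = 835978 + 784 = 836762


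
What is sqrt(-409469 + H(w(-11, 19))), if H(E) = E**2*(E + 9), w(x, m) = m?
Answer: I*sqrt(399361) ≈ 631.95*I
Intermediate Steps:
H(E) = E**2*(9 + E)
sqrt(-409469 + H(w(-11, 19))) = sqrt(-409469 + 19**2*(9 + 19)) = sqrt(-409469 + 361*28) = sqrt(-409469 + 10108) = sqrt(-399361) = I*sqrt(399361)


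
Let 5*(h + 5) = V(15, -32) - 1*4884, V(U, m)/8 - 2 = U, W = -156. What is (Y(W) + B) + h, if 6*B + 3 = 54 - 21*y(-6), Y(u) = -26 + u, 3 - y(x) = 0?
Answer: -5693/5 ≈ -1138.6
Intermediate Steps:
V(U, m) = 16 + 8*U
y(x) = 3 (y(x) = 3 - 1*0 = 3 + 0 = 3)
B = -2 (B = -½ + (54 - 21*3)/6 = -½ + (54 - 63)/6 = -½ + (⅙)*(-9) = -½ - 3/2 = -2)
h = -4773/5 (h = -5 + ((16 + 8*15) - 1*4884)/5 = -5 + ((16 + 120) - 4884)/5 = -5 + (136 - 4884)/5 = -5 + (⅕)*(-4748) = -5 - 4748/5 = -4773/5 ≈ -954.60)
(Y(W) + B) + h = ((-26 - 156) - 2) - 4773/5 = (-182 - 2) - 4773/5 = -184 - 4773/5 = -5693/5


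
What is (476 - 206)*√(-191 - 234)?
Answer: 1350*I*√17 ≈ 5566.2*I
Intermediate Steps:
(476 - 206)*√(-191 - 234) = 270*√(-425) = 270*(5*I*√17) = 1350*I*√17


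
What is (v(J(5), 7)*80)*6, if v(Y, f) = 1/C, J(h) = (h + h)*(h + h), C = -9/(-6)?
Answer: 320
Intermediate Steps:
C = 3/2 (C = -9*(-1/6) = 3/2 ≈ 1.5000)
J(h) = 4*h**2 (J(h) = (2*h)*(2*h) = 4*h**2)
v(Y, f) = 2/3 (v(Y, f) = 1/(3/2) = 2/3)
(v(J(5), 7)*80)*6 = ((2/3)*80)*6 = (160/3)*6 = 320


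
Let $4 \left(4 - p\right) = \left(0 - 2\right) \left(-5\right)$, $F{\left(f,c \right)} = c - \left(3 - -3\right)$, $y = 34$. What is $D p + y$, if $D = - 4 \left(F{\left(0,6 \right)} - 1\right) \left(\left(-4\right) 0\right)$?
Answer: $34$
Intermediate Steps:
$F{\left(f,c \right)} = -6 + c$ ($F{\left(f,c \right)} = c - \left(3 + 3\right) = c - 6 = -6 + c$)
$D = 0$ ($D = - 4 \left(\left(-6 + 6\right) - 1\right) \left(\left(-4\right) 0\right) = - 4 \left(0 - 1\right) 0 = \left(-4\right) \left(-1\right) 0 = 4 \cdot 0 = 0$)
$p = \frac{3}{2}$ ($p = 4 - \frac{\left(0 - 2\right) \left(-5\right)}{4} = 4 - \frac{\left(-2\right) \left(-5\right)}{4} = 4 - \frac{5}{2} = \frac{3}{2} \approx 1.5$)
$D p + y = 0 \cdot \frac{3}{2} + 34 = 0 + 34 = 34$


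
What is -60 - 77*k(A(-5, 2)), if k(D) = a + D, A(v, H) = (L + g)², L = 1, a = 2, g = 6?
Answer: -3987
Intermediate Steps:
A(v, H) = 49 (A(v, H) = (1 + 6)² = 7² = 49)
k(D) = 2 + D
-60 - 77*k(A(-5, 2)) = -60 - 77*(2 + 49) = -60 - 77*51 = -60 - 3927 = -3987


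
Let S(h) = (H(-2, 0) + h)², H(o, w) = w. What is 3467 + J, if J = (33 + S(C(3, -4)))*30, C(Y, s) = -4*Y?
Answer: 8777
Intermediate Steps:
S(h) = h² (S(h) = (0 + h)² = h²)
J = 5310 (J = (33 + (-4*3)²)*30 = (33 + (-12)²)*30 = (33 + 144)*30 = 177*30 = 5310)
3467 + J = 3467 + 5310 = 8777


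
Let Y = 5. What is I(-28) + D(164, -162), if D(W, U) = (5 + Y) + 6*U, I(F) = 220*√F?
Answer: -962 + 440*I*√7 ≈ -962.0 + 1164.1*I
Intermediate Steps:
D(W, U) = 10 + 6*U (D(W, U) = (5 + 5) + 6*U = 10 + 6*U)
I(-28) + D(164, -162) = 220*√(-28) + (10 + 6*(-162)) = 220*(2*I*√7) + (10 - 972) = 440*I*√7 - 962 = -962 + 440*I*√7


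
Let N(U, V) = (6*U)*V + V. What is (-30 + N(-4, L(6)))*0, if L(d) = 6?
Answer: 0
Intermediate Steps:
N(U, V) = V + 6*U*V (N(U, V) = 6*U*V + V = V + 6*U*V)
(-30 + N(-4, L(6)))*0 = (-30 + 6*(1 + 6*(-4)))*0 = (-30 + 6*(1 - 24))*0 = (-30 + 6*(-23))*0 = (-30 - 138)*0 = -168*0 = 0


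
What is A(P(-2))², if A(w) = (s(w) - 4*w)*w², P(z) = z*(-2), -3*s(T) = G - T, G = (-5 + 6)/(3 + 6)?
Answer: 40347904/729 ≈ 55347.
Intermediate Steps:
G = ⅑ (G = 1/9 = 1*(⅑) = ⅑ ≈ 0.11111)
s(T) = -1/27 + T/3 (s(T) = -(⅑ - T)/3 = -1/27 + T/3)
P(z) = -2*z
A(w) = w²*(-1/27 - 11*w/3) (A(w) = ((-1/27 + w/3) - 4*w)*w² = (-1/27 - 11*w/3)*w² = w²*(-1/27 - 11*w/3))
A(P(-2))² = ((-2*(-2))²*(-1 - (-198)*(-2))/27)² = ((1/27)*4²*(-1 - 99*4))² = ((1/27)*16*(-1 - 396))² = ((1/27)*16*(-397))² = (-6352/27)² = 40347904/729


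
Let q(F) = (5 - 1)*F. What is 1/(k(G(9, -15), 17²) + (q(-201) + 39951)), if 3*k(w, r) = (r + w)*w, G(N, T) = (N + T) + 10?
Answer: 3/118613 ≈ 2.5292e-5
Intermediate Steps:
G(N, T) = 10 + N + T
k(w, r) = w*(r + w)/3 (k(w, r) = ((r + w)*w)/3 = (w*(r + w))/3 = w*(r + w)/3)
q(F) = 4*F
1/(k(G(9, -15), 17²) + (q(-201) + 39951)) = 1/((10 + 9 - 15)*(17² + (10 + 9 - 15))/3 + (4*(-201) + 39951)) = 1/((⅓)*4*(289 + 4) + (-804 + 39951)) = 1/((⅓)*4*293 + 39147) = 1/(1172/3 + 39147) = 1/(118613/3) = 3/118613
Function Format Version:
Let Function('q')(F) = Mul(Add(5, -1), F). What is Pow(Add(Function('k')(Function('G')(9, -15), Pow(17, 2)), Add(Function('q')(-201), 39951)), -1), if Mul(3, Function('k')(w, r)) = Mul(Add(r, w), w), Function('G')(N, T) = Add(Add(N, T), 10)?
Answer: Rational(3, 118613) ≈ 2.5292e-5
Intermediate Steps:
Function('G')(N, T) = Add(10, N, T)
Function('k')(w, r) = Mul(Rational(1, 3), w, Add(r, w)) (Function('k')(w, r) = Mul(Rational(1, 3), Mul(Add(r, w), w)) = Mul(Rational(1, 3), Mul(w, Add(r, w))) = Mul(Rational(1, 3), w, Add(r, w)))
Function('q')(F) = Mul(4, F)
Pow(Add(Function('k')(Function('G')(9, -15), Pow(17, 2)), Add(Function('q')(-201), 39951)), -1) = Pow(Add(Mul(Rational(1, 3), Add(10, 9, -15), Add(Pow(17, 2), Add(10, 9, -15))), Add(Mul(4, -201), 39951)), -1) = Pow(Add(Mul(Rational(1, 3), 4, Add(289, 4)), Add(-804, 39951)), -1) = Pow(Add(Mul(Rational(1, 3), 4, 293), 39147), -1) = Pow(Add(Rational(1172, 3), 39147), -1) = Pow(Rational(118613, 3), -1) = Rational(3, 118613)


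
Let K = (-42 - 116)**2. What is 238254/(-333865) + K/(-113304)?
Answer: -8832434269/9457059990 ≈ -0.93395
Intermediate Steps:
K = 24964 (K = (-158)**2 = 24964)
238254/(-333865) + K/(-113304) = 238254/(-333865) + 24964/(-113304) = 238254*(-1/333865) + 24964*(-1/113304) = -238254/333865 - 6241/28326 = -8832434269/9457059990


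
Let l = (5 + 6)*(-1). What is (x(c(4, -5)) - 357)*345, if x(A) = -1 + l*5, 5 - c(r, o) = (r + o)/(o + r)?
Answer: -142485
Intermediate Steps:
c(r, o) = 4 (c(r, o) = 5 - (r + o)/(o + r) = 5 - (o + r)/(o + r) = 5 - 1*1 = 5 - 1 = 4)
l = -11 (l = 11*(-1) = -11)
x(A) = -56 (x(A) = -1 - 11*5 = -1 - 55 = -56)
(x(c(4, -5)) - 357)*345 = (-56 - 357)*345 = -413*345 = -142485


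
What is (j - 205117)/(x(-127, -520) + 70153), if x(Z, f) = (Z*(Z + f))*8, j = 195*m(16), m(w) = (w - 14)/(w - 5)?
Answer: -2255897/8002555 ≈ -0.28190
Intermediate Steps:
m(w) = (-14 + w)/(-5 + w)
j = 390/11 (j = 195*((-14 + 16)/(-5 + 16)) = 195*(2/11) = 390/11 ≈ 35.455)
x(Z, f) = 8*Z*(Z + f)
(j - 205117)/(x(-127, -520) + 70153) = (390/11 - 205117)/(8*(-127)*(-127 - 520) + 70153) = -2255897/(11*(8*(-127)*(-647) + 70153)) = -2255897/(11*(657352 + 70153)) = -2255897/11/727505 = -2255897/11*1/727505 = -2255897/8002555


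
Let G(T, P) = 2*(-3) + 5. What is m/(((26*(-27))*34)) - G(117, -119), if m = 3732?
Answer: 1678/1989 ≈ 0.84364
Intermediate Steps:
G(T, P) = -1 (G(T, P) = -6 + 5 = -1)
m/(((26*(-27))*34)) - G(117, -119) = 3732/(((26*(-27))*34)) - 1*(-1) = 3732/((-702*34)) + 1 = 3732/(-23868) + 1 = 3732*(-1/23868) + 1 = -311/1989 + 1 = 1678/1989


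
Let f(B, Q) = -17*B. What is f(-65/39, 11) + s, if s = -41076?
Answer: -123143/3 ≈ -41048.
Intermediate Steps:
f(-65/39, 11) + s = -(-1105)/39 - 41076 = -17*(-5/3) - 41076 = 85/3 - 41076 = -123143/3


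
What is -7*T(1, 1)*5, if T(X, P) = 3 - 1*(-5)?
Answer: -280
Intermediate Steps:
T(X, P) = 8 (T(X, P) = 3 + 5 = 8)
-7*T(1, 1)*5 = -7*8*5 = -56*5 = -280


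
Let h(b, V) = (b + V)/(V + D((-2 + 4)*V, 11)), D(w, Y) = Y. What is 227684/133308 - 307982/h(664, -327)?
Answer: 3243479874401/11231199 ≈ 2.8879e+5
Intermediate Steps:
h(b, V) = (V + b)/(11 + V) (h(b, V) = (b + V)/(V + 11) = (V + b)/(11 + V))
227684/133308 - 307982/h(664, -327) = 227684/133308 - 307982*(11 - 327)/(-327 + 664) = 227684*(1/133308) - 307982/(337/(-316)) = 56921/33327 - 307982/((-1/316*337)) = 56921/33327 - 307982/(-337/316) = 56921/33327 - 307982*(-316/337) = 56921/33327 + 97322312/337 = 3243479874401/11231199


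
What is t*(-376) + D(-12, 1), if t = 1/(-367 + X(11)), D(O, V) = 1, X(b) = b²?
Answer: 311/123 ≈ 2.5285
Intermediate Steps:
t = -1/246 (t = 1/(-367 + 11²) = 1/(-367 + 121) = 1/(-246) = -1/246 ≈ -0.0040650)
t*(-376) + D(-12, 1) = -1/246*(-376) + 1 = 188/123 + 1 = 311/123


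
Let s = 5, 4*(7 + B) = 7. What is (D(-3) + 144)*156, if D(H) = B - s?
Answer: 20865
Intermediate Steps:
B = -21/4 (B = -7 + (¼)*7 = -7 + 7/4 = -21/4 ≈ -5.2500)
D(H) = -41/4 (D(H) = -21/4 - 1*5 = -21/4 - 5 = -41/4)
(D(-3) + 144)*156 = (-41/4 + 144)*156 = (535/4)*156 = 20865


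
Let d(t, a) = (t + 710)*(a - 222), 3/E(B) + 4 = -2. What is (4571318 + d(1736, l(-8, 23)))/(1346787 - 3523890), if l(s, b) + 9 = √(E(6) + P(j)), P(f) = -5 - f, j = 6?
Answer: -4006292/2177103 - 1223*I*√46/2177103 ≈ -1.8402 - 0.00381*I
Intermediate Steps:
E(B) = -½ (E(B) = 3/(-4 - 2) = 3/(-6) = 3*(-⅙) = -½)
l(s, b) = -9 + I*√46/2 (l(s, b) = -9 + √(-½ + (-5 - 1*6)) = -9 + √(-½ + (-5 - 6)) = -9 + √(-½ - 11) = -9 + √(-23/2) = -9 + I*√46/2)
d(t, a) = (-222 + a)*(710 + t) (d(t, a) = (710 + t)*(-222 + a) = (-222 + a)*(710 + t))
(4571318 + d(1736, l(-8, 23)))/(1346787 - 3523890) = (4571318 + (-157620 - 222*1736 + 710*(-9 + I*√46/2) + (-9 + I*√46/2)*1736))/(1346787 - 3523890) = (4571318 + (-157620 - 385392 + (-6390 + 355*I*√46) + (-15624 + 868*I*√46)))/(-2177103) = (4571318 + (-565026 + 1223*I*√46))*(-1/2177103) = (4006292 + 1223*I*√46)*(-1/2177103) = -4006292/2177103 - 1223*I*√46/2177103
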